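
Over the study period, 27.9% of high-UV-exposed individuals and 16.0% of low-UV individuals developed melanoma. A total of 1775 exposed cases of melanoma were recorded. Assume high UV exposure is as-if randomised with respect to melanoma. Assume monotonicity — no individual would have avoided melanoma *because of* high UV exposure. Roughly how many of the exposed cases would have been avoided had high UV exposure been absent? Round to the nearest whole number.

about 757 cases

p₁ = 0.279, p₀ = 0.16.
PN = (p₁ − p₀)/p₁ = (0.279 − 0.16) / 0.279 ≈ 0.42652.
Attributable cases ≈ PN × (exposed cases) = 0.42652 × 1775 ≈ 757.08.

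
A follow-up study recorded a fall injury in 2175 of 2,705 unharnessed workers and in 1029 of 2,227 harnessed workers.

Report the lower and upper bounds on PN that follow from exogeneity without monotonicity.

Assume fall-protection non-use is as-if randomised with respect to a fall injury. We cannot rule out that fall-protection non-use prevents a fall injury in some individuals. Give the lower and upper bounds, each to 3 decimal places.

0.425 ≤ PN ≤ 0.669

p₁ = P(outcome | exposed) = 2175/2705 = 0.80407
p₀ = P(outcome | unexposed) = 1029/2227 = 0.46206
Under exogeneity alone the bounds on PN are max{0,(p₁−p₀)/p₁} ≤ PN ≤ min{1,(1−p₀)/p₁}.
  lower = (p₁ − p₀)/p₁ = 0.34201 / 0.80407 ≈ 0.4254
  upper = min{1, (1 − p₀)/p₁} = 0.53794 / 0.80407 ≈ 0.6690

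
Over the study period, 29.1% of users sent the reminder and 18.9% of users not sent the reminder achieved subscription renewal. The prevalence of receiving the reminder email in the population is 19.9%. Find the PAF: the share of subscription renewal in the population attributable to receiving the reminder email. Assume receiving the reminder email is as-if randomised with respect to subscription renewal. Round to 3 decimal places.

p₁ = 0.291, p₀ = 0.189.
Overall risk P(Y=1) = π·p₁ + (1−π)·p₀ = 0.199×0.291 + 0.801×0.189 = 0.2093.
Under exogeneity, PAF = [P(Y=1) − p₀] / P(Y=1).
PAF = (0.2093 − 0.189) / 0.2093 ≈ 0.0970

PAF ≈ 0.097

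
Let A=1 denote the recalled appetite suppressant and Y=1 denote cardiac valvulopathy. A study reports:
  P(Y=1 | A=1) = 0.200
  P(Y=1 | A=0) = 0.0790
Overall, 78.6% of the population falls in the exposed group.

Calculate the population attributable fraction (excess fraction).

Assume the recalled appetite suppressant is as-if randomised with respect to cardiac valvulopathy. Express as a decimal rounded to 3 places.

PAF ≈ 0.546

Let p₁ = 0.2, p₀ = 0.079.
Overall risk P(Y=1) = π·p₁ + (1−π)·p₀ = 0.786×0.2 + 0.214×0.079 = 0.17411.
Under exogeneity, PAF = [P(Y=1) − p₀] / P(Y=1).
PAF = (0.17411 − 0.079) / 0.17411 ≈ 0.5463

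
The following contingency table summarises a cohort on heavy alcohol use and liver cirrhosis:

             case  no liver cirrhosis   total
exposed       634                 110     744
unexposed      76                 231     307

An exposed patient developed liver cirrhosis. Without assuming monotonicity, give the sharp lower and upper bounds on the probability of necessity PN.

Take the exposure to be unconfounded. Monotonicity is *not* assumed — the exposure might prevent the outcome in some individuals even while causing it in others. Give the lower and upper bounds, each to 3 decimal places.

0.709 ≤ PN ≤ 0.883

p₁ = P(outcome | exposed) = 634/744 = 0.85215
p₀ = P(outcome | unexposed) = 76/307 = 0.24756
Under exogeneity alone the bounds on PN are max{0,(p₁−p₀)/p₁} ≤ PN ≤ min{1,(1−p₀)/p₁}.
  lower = (p₁ − p₀)/p₁ = 0.60459 / 0.85215 ≈ 0.7095
  upper = min{1, (1 − p₀)/p₁} = 0.75244 / 0.85215 ≈ 0.8830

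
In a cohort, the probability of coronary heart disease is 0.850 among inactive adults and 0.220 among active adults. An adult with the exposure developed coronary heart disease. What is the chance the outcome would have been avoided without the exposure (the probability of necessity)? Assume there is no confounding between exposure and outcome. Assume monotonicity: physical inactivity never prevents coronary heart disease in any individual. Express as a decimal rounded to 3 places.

PN ≈ 0.741

Let p₁ = 0.85, p₀ = 0.22.
Under exogeneity and monotonicity, PN = (p₁ − p₀) / p₁.
PN = (0.85 − 0.22) / 0.85 = 0.63 / 0.85 ≈ 0.7412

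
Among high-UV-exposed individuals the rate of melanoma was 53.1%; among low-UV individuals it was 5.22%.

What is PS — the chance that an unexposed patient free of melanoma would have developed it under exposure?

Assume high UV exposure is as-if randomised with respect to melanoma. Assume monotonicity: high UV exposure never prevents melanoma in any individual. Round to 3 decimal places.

p₁ = 0.531, p₀ = 0.0522.
Under exogeneity and monotonicity, PS = (p₁ − p₀) / (1 − p₀).
PS = (0.531 − 0.0522) / (1 − 0.0522) = 0.4788 / 0.9478 ≈ 0.5052

PS ≈ 0.505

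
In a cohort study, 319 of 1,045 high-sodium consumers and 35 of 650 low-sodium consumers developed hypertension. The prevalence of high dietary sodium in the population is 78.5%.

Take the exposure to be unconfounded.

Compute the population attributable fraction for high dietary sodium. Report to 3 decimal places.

PAF ≈ 0.786

p₁ = P(outcome | exposed) = 319/1045 = 0.30526
p₀ = P(outcome | unexposed) = 35/650 = 0.053846
Overall risk P(Y=1) = π·p₁ + (1−π)·p₀ = 0.785×0.30526 + 0.215×0.053846 = 0.25121.
Under exogeneity, PAF = [P(Y=1) − p₀] / P(Y=1).
PAF = (0.25121 − 0.053846) / 0.25121 ≈ 0.7857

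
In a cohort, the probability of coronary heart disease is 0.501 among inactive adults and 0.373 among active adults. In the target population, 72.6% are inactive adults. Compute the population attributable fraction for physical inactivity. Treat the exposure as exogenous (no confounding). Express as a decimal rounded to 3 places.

PAF ≈ 0.199

Let p₁ = 0.501, p₀ = 0.373.
Overall risk P(Y=1) = π·p₁ + (1−π)·p₀ = 0.726×0.501 + 0.274×0.373 = 0.46593.
Under exogeneity, PAF = [P(Y=1) − p₀] / P(Y=1).
PAF = (0.46593 − 0.373) / 0.46593 ≈ 0.1994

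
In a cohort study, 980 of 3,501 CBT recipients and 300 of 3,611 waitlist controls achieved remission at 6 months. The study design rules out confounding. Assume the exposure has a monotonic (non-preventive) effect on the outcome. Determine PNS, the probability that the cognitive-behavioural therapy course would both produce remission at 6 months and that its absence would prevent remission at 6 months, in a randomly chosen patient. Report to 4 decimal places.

PNS ≈ 0.1968

p₁ = P(outcome | exposed) = 980/3501 = 0.27992
p₀ = P(outcome | unexposed) = 300/3611 = 0.083079
Under exogeneity and monotonicity, PNS = p₁ − p₀.
PNS = 0.27992 − 0.083079 = 0.19684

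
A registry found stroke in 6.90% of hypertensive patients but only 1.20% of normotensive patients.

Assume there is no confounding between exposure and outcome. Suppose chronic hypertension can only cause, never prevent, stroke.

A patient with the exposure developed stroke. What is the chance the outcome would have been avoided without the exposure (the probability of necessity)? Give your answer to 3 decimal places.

PN ≈ 0.826

p₁ = 0.069, p₀ = 0.012.
Under exogeneity and monotonicity, PN = (p₁ − p₀) / p₁.
PN = (0.069 − 0.012) / 0.069 = 0.057 / 0.069 ≈ 0.8261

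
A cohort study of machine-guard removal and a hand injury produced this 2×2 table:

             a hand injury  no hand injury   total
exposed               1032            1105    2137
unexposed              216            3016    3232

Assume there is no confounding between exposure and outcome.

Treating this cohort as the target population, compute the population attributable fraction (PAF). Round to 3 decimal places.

p₁ = P(outcome | exposed) = 1032/2137 = 0.48292
p₀ = P(outcome | unexposed) = 216/3232 = 0.066832
Exposure prevalence π = 2137/5369 = 0.39803; overall risk P(Y=1) = 0.23245.
Under exogeneity, PAF = [P(Y=1) − p₀]/P(Y=1).
PAF = (0.23245 − 0.066832) / 0.23245 ≈ 0.7125

PAF ≈ 0.712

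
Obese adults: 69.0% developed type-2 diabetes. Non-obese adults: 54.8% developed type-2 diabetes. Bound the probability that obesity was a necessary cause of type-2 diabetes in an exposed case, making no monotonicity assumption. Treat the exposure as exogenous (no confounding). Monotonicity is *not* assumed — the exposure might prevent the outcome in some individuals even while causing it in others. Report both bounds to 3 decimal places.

p₁ = 0.69, p₀ = 0.548.
Under exogeneity alone the bounds on PN are max{0,(p₁−p₀)/p₁} ≤ PN ≤ min{1,(1−p₀)/p₁}.
  lower = (p₁ − p₀)/p₁ = 0.142 / 0.69 ≈ 0.2058
  upper = min{1, (1 − p₀)/p₁} = 0.452 / 0.69 ≈ 0.6551

0.206 ≤ PN ≤ 0.655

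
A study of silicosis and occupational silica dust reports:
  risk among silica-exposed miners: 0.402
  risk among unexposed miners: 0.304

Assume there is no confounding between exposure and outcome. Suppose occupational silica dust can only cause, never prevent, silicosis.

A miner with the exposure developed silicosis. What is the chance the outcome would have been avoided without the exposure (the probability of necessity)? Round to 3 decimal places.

Let p₁ = 0.402, p₀ = 0.304.
Under exogeneity and monotonicity, PN = (p₁ − p₀) / p₁.
PN = (0.402 − 0.304) / 0.402 = 0.098 / 0.402 ≈ 0.2438

PN ≈ 0.244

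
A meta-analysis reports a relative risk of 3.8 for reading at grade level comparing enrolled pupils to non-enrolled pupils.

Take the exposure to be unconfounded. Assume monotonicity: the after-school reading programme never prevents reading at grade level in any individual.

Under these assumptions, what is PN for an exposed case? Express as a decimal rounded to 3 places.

Under exogeneity and monotonicity, PN = (RR − 1) / RR = 1 − 1/RR.
PN = (3.8 − 1) / 3.8 = 2.8 / 3.8 ≈ 0.7368

PN ≈ 0.737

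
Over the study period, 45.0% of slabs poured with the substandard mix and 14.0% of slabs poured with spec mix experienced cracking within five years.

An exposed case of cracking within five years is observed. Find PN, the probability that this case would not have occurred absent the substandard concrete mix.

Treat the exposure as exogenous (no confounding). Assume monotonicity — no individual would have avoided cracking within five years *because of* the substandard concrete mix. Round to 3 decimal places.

p₁ = 0.45, p₀ = 0.14.
Under exogeneity and monotonicity, PN = (p₁ − p₀) / p₁.
PN = (0.45 − 0.14) / 0.45 = 0.31 / 0.45 ≈ 0.6889

PN ≈ 0.689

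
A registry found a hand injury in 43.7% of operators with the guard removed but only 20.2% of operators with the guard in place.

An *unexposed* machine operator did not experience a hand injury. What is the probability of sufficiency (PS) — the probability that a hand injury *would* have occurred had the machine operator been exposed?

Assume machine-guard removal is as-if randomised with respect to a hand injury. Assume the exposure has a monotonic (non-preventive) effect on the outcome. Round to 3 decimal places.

PS ≈ 0.294

p₁ = 0.437, p₀ = 0.202.
Under exogeneity and monotonicity, PS = (p₁ − p₀) / (1 − p₀).
PS = (0.437 − 0.202) / (1 − 0.202) = 0.235 / 0.798 ≈ 0.2945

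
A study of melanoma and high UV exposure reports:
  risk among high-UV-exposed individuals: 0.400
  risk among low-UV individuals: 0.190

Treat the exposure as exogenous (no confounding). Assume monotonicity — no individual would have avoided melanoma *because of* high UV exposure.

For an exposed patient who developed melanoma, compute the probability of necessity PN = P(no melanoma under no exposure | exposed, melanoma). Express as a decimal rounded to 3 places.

PN ≈ 0.525

Let p₁ = 0.4, p₀ = 0.19.
Under exogeneity and monotonicity, PN = (p₁ − p₀) / p₁.
PN = (0.4 − 0.19) / 0.4 = 0.21 / 0.4 ≈ 0.5250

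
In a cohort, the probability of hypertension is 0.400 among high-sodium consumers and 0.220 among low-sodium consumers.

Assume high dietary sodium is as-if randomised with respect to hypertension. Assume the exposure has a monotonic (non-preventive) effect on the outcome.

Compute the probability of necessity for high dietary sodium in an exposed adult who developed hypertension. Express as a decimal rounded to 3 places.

Let p₁ = 0.4, p₀ = 0.22.
Under exogeneity and monotonicity, PN = (p₁ − p₀) / p₁.
PN = (0.4 − 0.22) / 0.4 = 0.18 / 0.4 ≈ 0.4500

PN ≈ 0.450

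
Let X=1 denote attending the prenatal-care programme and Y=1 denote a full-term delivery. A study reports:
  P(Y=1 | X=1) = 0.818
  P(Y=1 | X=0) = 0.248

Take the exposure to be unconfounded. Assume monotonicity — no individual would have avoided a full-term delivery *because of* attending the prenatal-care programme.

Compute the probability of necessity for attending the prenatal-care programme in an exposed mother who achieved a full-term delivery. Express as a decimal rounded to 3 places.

PN ≈ 0.697

Let p₁ = 0.818, p₀ = 0.248.
Under exogeneity and monotonicity, PN = (p₁ − p₀) / p₁.
PN = (0.818 − 0.248) / 0.818 = 0.57 / 0.818 ≈ 0.6968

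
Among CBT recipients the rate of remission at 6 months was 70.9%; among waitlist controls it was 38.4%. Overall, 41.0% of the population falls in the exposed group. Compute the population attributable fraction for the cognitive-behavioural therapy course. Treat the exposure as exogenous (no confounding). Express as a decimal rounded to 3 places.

PAF ≈ 0.258

p₁ = 0.709, p₀ = 0.384.
Overall risk P(Y=1) = π·p₁ + (1−π)·p₀ = 0.41×0.709 + 0.59×0.384 = 0.51725.
Under exogeneity, PAF = [P(Y=1) − p₀] / P(Y=1).
PAF = (0.51725 − 0.384) / 0.51725 ≈ 0.2576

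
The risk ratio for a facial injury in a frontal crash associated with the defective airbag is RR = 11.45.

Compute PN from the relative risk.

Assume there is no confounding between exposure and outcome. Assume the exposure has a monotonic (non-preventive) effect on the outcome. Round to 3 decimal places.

Under exogeneity and monotonicity, PN = (RR − 1) / RR = 1 − 1/RR.
PN = (11.45 − 1) / 11.45 = 10.45 / 11.45 ≈ 0.9127

PN ≈ 0.913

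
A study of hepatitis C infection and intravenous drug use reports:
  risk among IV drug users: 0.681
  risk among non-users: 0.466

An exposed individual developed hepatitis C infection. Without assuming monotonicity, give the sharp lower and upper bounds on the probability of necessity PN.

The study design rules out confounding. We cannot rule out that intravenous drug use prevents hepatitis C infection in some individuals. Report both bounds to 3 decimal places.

0.316 ≤ PN ≤ 0.784

Let p₁ = 0.681, p₀ = 0.466.
Under exogeneity alone the bounds on PN are max{0,(p₁−p₀)/p₁} ≤ PN ≤ min{1,(1−p₀)/p₁}.
  lower = (p₁ − p₀)/p₁ = 0.215 / 0.681 ≈ 0.3157
  upper = min{1, (1 − p₀)/p₁} = 0.534 / 0.681 ≈ 0.7841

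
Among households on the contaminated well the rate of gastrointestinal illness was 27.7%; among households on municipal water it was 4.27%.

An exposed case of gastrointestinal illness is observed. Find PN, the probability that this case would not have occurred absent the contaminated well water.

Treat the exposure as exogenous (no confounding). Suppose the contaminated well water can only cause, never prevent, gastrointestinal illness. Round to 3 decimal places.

PN ≈ 0.846

p₁ = 0.277, p₀ = 0.0427.
Under exogeneity and monotonicity, PN = (p₁ − p₀) / p₁.
PN = (0.277 − 0.0427) / 0.277 = 0.2343 / 0.277 ≈ 0.8458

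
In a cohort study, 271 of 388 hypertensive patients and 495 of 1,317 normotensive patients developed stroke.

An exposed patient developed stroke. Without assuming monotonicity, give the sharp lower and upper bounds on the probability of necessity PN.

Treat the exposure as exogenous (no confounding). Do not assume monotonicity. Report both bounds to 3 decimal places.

p₁ = P(outcome | exposed) = 271/388 = 0.69845
p₀ = P(outcome | unexposed) = 495/1317 = 0.37585
Under exogeneity alone the bounds on PN are max{0,(p₁−p₀)/p₁} ≤ PN ≤ min{1,(1−p₀)/p₁}.
  lower = (p₁ − p₀)/p₁ = 0.3226 / 0.69845 ≈ 0.4619
  upper = min{1, (1 − p₀)/p₁} = 0.62415 / 0.69845 ≈ 0.8936

0.462 ≤ PN ≤ 0.894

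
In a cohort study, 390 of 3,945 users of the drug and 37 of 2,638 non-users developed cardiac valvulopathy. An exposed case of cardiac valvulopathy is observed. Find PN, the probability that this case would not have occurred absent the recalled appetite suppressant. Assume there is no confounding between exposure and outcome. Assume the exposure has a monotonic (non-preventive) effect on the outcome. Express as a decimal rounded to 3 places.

PN ≈ 0.858

p₁ = P(outcome | exposed) = 390/3945 = 0.098859
p₀ = P(outcome | unexposed) = 37/2638 = 0.014026
Under exogeneity and monotonicity, PN = (p₁ − p₀) / p₁.
PN = (0.098859 − 0.014026) / 0.098859 = 0.084834 / 0.098859 ≈ 0.8581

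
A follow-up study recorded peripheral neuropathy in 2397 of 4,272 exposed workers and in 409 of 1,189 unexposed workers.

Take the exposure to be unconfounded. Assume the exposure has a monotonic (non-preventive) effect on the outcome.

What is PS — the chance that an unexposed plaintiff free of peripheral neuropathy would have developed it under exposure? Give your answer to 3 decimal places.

PS ≈ 0.331

p₁ = P(outcome | exposed) = 2397/4272 = 0.5611
p₀ = P(outcome | unexposed) = 409/1189 = 0.34399
Under exogeneity and monotonicity, PS = (p₁ − p₀) / (1 − p₀).
PS = (0.5611 − 0.34399) / (1 − 0.34399) = 0.21711 / 0.65601 ≈ 0.3310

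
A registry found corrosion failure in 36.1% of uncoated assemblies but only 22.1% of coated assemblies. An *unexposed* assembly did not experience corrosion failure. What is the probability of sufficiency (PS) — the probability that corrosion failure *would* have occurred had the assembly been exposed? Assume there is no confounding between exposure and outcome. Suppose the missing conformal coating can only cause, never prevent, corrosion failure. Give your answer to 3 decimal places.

p₁ = 0.361, p₀ = 0.221.
Under exogeneity and monotonicity, PS = (p₁ − p₀) / (1 − p₀).
PS = (0.361 − 0.221) / (1 − 0.221) = 0.14 / 0.779 ≈ 0.1797

PS ≈ 0.180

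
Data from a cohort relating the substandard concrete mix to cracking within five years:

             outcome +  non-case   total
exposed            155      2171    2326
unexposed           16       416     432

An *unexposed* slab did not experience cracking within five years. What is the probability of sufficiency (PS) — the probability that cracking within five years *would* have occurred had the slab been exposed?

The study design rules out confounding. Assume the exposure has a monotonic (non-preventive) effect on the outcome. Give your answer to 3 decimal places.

PS ≈ 0.031

p₁ = P(outcome | exposed) = 155/2326 = 0.066638
p₀ = P(outcome | unexposed) = 16/432 = 0.037037
Under exogeneity and monotonicity, PS = (p₁ − p₀)/(1 − p₀).
PS = (0.066638 − 0.037037) / 0.96296 ≈ 0.0307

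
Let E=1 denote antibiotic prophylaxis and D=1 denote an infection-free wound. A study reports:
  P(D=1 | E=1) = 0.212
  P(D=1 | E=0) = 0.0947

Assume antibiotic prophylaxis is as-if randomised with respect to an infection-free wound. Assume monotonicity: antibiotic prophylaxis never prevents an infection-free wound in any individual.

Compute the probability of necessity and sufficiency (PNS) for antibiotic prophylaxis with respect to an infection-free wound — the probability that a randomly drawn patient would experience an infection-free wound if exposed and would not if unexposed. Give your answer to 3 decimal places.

PNS ≈ 0.117

Let p₁ = 0.212, p₀ = 0.0947.
Under exogeneity and monotonicity, PNS = p₁ − p₀.
PNS = 0.212 − 0.0947 = 0.1173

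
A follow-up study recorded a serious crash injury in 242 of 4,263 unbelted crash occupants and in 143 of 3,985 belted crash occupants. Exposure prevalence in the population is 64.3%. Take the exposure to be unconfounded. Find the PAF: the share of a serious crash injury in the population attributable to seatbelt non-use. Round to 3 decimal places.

p₁ = P(outcome | exposed) = 242/4263 = 0.056768
p₀ = P(outcome | unexposed) = 143/3985 = 0.035885
Overall risk P(Y=1) = π·p₁ + (1−π)·p₀ = 0.643×0.056768 + 0.357×0.035885 = 0.049312.
Under exogeneity, PAF = [P(Y=1) − p₀] / P(Y=1).
PAF = (0.049312 − 0.035885) / 0.049312 ≈ 0.2723

PAF ≈ 0.272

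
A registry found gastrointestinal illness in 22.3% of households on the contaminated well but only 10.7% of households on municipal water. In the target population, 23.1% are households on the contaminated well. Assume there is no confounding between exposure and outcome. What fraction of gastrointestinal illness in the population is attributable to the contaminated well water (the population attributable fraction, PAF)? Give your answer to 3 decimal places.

PAF ≈ 0.200

p₁ = 0.223, p₀ = 0.107.
Overall risk P(Y=1) = π·p₁ + (1−π)·p₀ = 0.231×0.223 + 0.769×0.107 = 0.1338.
Under exogeneity, PAF = [P(Y=1) − p₀] / P(Y=1).
PAF = (0.1338 − 0.107) / 0.1338 ≈ 0.2003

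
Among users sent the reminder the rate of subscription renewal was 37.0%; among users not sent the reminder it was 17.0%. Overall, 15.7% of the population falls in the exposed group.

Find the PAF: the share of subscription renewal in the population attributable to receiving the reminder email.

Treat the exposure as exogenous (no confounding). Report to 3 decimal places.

p₁ = 0.37, p₀ = 0.17.
Overall risk P(Y=1) = π·p₁ + (1−π)·p₀ = 0.157×0.37 + 0.843×0.17 = 0.2014.
Under exogeneity, PAF = [P(Y=1) − p₀] / P(Y=1).
PAF = (0.2014 − 0.17) / 0.2014 ≈ 0.1559

PAF ≈ 0.156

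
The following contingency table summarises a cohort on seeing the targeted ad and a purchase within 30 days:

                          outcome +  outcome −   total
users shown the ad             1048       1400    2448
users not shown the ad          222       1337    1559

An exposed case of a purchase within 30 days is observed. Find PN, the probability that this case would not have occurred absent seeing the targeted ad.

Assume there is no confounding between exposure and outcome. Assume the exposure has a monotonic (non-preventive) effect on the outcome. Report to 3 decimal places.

PN ≈ 0.667

p₁ = P(outcome | exposed) = 1048/2448 = 0.4281
p₀ = P(outcome | unexposed) = 222/1559 = 0.1424
Under exogeneity and monotonicity, PN = (p₁ − p₀)/p₁.
PN = (0.4281 − 0.1424) / 0.4281 ≈ 0.6674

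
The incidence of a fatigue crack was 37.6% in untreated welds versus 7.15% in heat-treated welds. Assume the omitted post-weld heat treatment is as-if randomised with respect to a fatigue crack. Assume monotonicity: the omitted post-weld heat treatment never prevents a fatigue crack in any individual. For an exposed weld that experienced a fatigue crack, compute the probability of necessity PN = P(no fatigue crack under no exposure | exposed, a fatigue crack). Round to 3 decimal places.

PN ≈ 0.810

p₁ = 0.376, p₀ = 0.0715.
Under exogeneity and monotonicity, PN = (p₁ − p₀) / p₁.
PN = (0.376 − 0.0715) / 0.376 = 0.3045 / 0.376 ≈ 0.8098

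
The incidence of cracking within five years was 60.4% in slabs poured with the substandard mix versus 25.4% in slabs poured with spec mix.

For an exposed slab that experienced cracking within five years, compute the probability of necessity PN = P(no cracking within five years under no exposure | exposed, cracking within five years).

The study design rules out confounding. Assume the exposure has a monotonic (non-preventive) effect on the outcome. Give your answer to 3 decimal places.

PN ≈ 0.579

p₁ = 0.604, p₀ = 0.254.
Under exogeneity and monotonicity, PN = (p₁ − p₀) / p₁.
PN = (0.604 − 0.254) / 0.604 = 0.35 / 0.604 ≈ 0.5795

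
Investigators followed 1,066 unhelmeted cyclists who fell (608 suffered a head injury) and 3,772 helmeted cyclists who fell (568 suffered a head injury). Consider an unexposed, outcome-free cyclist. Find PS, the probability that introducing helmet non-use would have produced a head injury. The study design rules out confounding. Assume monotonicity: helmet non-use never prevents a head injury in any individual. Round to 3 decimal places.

PS ≈ 0.494

p₁ = P(outcome | exposed) = 608/1066 = 0.57036
p₀ = P(outcome | unexposed) = 568/3772 = 0.15058
Under exogeneity and monotonicity, PS = (p₁ − p₀) / (1 − p₀).
PS = (0.57036 − 0.15058) / (1 − 0.15058) = 0.41977 / 0.84942 ≈ 0.4942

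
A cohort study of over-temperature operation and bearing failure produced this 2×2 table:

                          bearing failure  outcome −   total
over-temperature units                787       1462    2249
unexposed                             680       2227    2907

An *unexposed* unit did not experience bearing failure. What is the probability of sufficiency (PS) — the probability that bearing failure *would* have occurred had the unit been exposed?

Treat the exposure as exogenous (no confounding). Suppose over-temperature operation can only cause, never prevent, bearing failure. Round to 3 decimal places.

PS ≈ 0.151

p₁ = P(outcome | exposed) = 787/2249 = 0.34993
p₀ = P(outcome | unexposed) = 680/2907 = 0.23392
Under exogeneity and monotonicity, PS = (p₁ − p₀)/(1 − p₀).
PS = (0.34993 − 0.23392) / 0.76608 ≈ 0.1514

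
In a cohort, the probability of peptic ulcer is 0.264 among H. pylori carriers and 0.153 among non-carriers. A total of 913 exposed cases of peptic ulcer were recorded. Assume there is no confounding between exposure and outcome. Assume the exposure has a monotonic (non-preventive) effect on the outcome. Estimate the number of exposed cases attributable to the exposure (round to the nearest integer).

Let p₁ = 0.264, p₀ = 0.153.
PN = (p₁ − p₀)/p₁ = (0.264 − 0.153) / 0.264 ≈ 0.42045.
Attributable cases ≈ PN × (exposed cases) = 0.42045 × 913 ≈ 383.88.

about 384 cases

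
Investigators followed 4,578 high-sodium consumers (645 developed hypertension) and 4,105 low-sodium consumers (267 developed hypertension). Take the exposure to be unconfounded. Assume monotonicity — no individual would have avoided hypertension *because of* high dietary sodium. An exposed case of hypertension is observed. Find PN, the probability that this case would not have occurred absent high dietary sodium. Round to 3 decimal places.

p₁ = P(outcome | exposed) = 645/4578 = 0.14089
p₀ = P(outcome | unexposed) = 267/4105 = 0.065043
Under exogeneity and monotonicity, PN = (p₁ − p₀) / p₁.
PN = (0.14089 − 0.065043) / 0.14089 = 0.075849 / 0.14089 ≈ 0.5383

PN ≈ 0.538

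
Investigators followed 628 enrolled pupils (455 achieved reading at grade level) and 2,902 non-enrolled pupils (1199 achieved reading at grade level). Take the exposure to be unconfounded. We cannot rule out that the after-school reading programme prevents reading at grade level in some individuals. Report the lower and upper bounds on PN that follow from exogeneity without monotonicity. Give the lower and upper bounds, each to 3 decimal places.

0.430 ≤ PN ≤ 0.810

p₁ = P(outcome | exposed) = 455/628 = 0.72452
p₀ = P(outcome | unexposed) = 1199/2902 = 0.41316
Under exogeneity alone the bounds on PN are max{0,(p₁−p₀)/p₁} ≤ PN ≤ min{1,(1−p₀)/p₁}.
  lower = (p₁ − p₀)/p₁ = 0.31136 / 0.72452 ≈ 0.4297
  upper = min{1, (1 − p₀)/p₁} = 0.58684 / 0.72452 ≈ 0.8100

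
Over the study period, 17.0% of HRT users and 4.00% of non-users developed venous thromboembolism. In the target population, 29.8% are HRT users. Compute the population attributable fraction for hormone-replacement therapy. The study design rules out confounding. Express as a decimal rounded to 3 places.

p₁ = 0.17, p₀ = 0.04.
Overall risk P(Y=1) = π·p₁ + (1−π)·p₀ = 0.298×0.17 + 0.702×0.04 = 0.07874.
Under exogeneity, PAF = [P(Y=1) − p₀] / P(Y=1).
PAF = (0.07874 − 0.04) / 0.07874 ≈ 0.4920

PAF ≈ 0.492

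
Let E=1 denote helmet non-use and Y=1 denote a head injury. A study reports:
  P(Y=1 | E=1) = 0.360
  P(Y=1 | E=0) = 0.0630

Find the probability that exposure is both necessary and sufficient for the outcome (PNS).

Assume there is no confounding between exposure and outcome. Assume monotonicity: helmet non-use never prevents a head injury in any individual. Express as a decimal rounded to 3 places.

Let p₁ = 0.36, p₀ = 0.063.
Under exogeneity and monotonicity, PNS = p₁ − p₀.
PNS = 0.36 − 0.063 = 0.297

PNS ≈ 0.297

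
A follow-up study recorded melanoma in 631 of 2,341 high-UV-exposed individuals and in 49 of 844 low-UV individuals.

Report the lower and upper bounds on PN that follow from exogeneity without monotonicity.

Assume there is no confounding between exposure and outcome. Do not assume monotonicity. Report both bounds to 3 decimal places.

0.785 ≤ PN ≤ 1.000

p₁ = P(outcome | exposed) = 631/2341 = 0.26954
p₀ = P(outcome | unexposed) = 49/844 = 0.058057
Under exogeneity alone the bounds on PN are max{0,(p₁−p₀)/p₁} ≤ PN ≤ min{1,(1−p₀)/p₁}.
  lower = (p₁ − p₀)/p₁ = 0.21149 / 0.26954 ≈ 0.7846
  upper = min{1, (1 − p₀)/p₁} = 0.94194 / 0.26954 ≈ 3.4946 → capped at 1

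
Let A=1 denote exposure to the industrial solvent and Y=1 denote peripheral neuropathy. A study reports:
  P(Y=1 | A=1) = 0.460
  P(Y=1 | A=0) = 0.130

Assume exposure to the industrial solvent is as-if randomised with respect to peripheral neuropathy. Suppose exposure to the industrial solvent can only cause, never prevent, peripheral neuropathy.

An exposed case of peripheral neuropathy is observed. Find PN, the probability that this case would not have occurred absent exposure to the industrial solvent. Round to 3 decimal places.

Let p₁ = 0.46, p₀ = 0.13.
Under exogeneity and monotonicity, PN = (p₁ − p₀) / p₁.
PN = (0.46 − 0.13) / 0.46 = 0.33 / 0.46 ≈ 0.7174

PN ≈ 0.717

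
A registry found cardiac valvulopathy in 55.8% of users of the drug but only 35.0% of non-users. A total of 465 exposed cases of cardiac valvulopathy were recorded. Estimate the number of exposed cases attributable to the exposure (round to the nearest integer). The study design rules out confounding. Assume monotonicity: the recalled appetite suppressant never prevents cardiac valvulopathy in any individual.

about 173 cases

p₁ = 0.558, p₀ = 0.35.
PN = (p₁ − p₀)/p₁ = (0.558 − 0.35) / 0.558 ≈ 0.37276.
Attributable cases ≈ PN × (exposed cases) = 0.37276 × 465 ≈ 173.33.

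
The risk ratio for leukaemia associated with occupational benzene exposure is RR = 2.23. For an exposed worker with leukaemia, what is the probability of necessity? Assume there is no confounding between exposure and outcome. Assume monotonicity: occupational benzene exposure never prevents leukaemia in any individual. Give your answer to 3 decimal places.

Under exogeneity and monotonicity, PN = (RR − 1) / RR = 1 − 1/RR.
PN = (2.23 − 1) / 2.23 = 1.23 / 2.23 ≈ 0.5516

PN ≈ 0.552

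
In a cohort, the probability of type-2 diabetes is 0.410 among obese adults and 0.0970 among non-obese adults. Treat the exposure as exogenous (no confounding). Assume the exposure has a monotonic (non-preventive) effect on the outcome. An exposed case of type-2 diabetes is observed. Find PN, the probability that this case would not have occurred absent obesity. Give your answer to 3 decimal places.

Let p₁ = 0.41, p₀ = 0.097.
Under exogeneity and monotonicity, PN = (p₁ − p₀) / p₁.
PN = (0.41 − 0.097) / 0.41 = 0.313 / 0.41 ≈ 0.7634

PN ≈ 0.763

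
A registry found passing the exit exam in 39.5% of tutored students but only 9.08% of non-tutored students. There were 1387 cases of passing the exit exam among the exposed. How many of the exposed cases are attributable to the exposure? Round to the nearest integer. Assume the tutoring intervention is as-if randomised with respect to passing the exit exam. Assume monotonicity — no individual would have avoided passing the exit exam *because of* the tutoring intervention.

p₁ = 0.395, p₀ = 0.0908.
PN = (p₁ − p₀)/p₁ = (0.395 − 0.0908) / 0.395 ≈ 0.77013.
Attributable cases ≈ PN × (exposed cases) = 0.77013 × 1387 ≈ 1068.17.

about 1068 cases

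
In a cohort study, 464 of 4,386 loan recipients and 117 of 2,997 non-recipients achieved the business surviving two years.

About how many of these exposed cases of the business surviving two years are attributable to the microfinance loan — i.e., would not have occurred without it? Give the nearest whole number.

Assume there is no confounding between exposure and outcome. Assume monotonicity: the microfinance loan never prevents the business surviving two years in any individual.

p₁ = P(outcome | exposed) = 464/4386 = 0.10579
p₀ = P(outcome | unexposed) = 117/2997 = 0.039039
PN = (p₁ − p₀)/p₁ = (0.10579 − 0.039039) / 0.10579 ≈ 0.63098.
Attributable cases ≈ PN × (exposed cases) = 0.63098 × 464 ≈ 292.77.

about 293 cases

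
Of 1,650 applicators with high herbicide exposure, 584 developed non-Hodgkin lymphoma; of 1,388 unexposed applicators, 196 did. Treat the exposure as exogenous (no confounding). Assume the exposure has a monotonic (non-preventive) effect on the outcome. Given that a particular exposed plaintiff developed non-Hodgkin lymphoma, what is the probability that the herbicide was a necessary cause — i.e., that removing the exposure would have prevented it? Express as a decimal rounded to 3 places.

p₁ = P(outcome | exposed) = 584/1650 = 0.35394
p₀ = P(outcome | unexposed) = 196/1388 = 0.14121
Under exogeneity and monotonicity, PN = (p₁ − p₀) / p₁.
PN = (0.35394 − 0.14121) / 0.35394 = 0.21273 / 0.35394 ≈ 0.6010

PN ≈ 0.601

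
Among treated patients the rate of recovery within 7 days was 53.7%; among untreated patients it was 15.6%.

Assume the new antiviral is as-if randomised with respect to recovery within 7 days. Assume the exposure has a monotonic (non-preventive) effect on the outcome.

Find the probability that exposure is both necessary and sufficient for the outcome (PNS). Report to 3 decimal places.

p₁ = 0.537, p₀ = 0.156.
Under exogeneity and monotonicity, PNS = p₁ − p₀.
PNS = 0.537 − 0.156 = 0.381

PNS ≈ 0.381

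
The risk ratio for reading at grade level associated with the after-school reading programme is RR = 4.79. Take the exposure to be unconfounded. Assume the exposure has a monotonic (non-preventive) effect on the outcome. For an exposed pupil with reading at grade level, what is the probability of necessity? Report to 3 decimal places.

PN ≈ 0.791

Under exogeneity and monotonicity, PN = (RR − 1) / RR = 1 − 1/RR.
PN = (4.79 − 1) / 4.79 = 3.79 / 4.79 ≈ 0.7912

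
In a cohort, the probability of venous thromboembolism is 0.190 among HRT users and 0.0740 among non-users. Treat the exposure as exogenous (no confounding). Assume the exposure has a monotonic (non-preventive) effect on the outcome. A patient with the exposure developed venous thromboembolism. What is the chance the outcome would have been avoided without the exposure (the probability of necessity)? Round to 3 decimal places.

PN ≈ 0.611

Let p₁ = 0.19, p₀ = 0.074.
Under exogeneity and monotonicity, PN = (p₁ − p₀) / p₁.
PN = (0.19 − 0.074) / 0.19 = 0.116 / 0.19 ≈ 0.6105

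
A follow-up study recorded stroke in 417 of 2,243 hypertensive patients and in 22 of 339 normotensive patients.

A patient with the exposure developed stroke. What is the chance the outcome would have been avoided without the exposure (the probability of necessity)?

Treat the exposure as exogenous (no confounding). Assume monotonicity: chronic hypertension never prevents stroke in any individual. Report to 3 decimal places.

p₁ = P(outcome | exposed) = 417/2243 = 0.18591
p₀ = P(outcome | unexposed) = 22/339 = 0.064897
Under exogeneity and monotonicity, PN = (p₁ − p₀) / p₁.
PN = (0.18591 − 0.064897) / 0.18591 = 0.12101 / 0.18591 ≈ 0.6509

PN ≈ 0.651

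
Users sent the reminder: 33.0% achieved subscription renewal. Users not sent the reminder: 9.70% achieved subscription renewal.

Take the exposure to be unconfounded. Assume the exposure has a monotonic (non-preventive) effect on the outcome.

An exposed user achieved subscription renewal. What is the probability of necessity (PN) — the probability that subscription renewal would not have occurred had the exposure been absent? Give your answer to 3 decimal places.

p₁ = 0.33, p₀ = 0.097.
Under exogeneity and monotonicity, PN = (p₁ − p₀) / p₁.
PN = (0.33 − 0.097) / 0.33 = 0.233 / 0.33 ≈ 0.7061

PN ≈ 0.706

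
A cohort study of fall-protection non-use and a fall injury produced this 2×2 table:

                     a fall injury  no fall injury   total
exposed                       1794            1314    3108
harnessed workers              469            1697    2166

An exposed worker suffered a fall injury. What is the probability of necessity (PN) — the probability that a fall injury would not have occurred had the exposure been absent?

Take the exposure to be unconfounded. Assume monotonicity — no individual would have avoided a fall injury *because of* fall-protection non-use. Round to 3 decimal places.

PN ≈ 0.625

p₁ = P(outcome | exposed) = 1794/3108 = 0.57722
p₀ = P(outcome | unexposed) = 469/2166 = 0.21653
Under exogeneity and monotonicity, PN = (p₁ − p₀)/p₁.
PN = (0.57722 − 0.21653) / 0.57722 ≈ 0.6249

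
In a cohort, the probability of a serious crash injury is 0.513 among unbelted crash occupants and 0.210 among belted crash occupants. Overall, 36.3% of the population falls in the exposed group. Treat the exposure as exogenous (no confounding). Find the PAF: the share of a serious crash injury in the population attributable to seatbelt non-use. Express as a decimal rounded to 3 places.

Let p₁ = 0.513, p₀ = 0.21.
Overall risk P(Y=1) = π·p₁ + (1−π)·p₀ = 0.363×0.513 + 0.637×0.21 = 0.31999.
Under exogeneity, PAF = [P(Y=1) − p₀] / P(Y=1).
PAF = (0.31999 − 0.21) / 0.31999 ≈ 0.3437

PAF ≈ 0.344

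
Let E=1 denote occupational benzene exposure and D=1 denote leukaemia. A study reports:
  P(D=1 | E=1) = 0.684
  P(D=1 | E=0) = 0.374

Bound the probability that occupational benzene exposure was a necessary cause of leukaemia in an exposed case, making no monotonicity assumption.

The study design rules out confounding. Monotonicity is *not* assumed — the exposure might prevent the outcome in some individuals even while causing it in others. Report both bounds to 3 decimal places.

Let p₁ = 0.684, p₀ = 0.374.
Under exogeneity alone the bounds on PN are max{0,(p₁−p₀)/p₁} ≤ PN ≤ min{1,(1−p₀)/p₁}.
  lower = (p₁ − p₀)/p₁ = 0.31 / 0.684 ≈ 0.4532
  upper = min{1, (1 − p₀)/p₁} = 0.626 / 0.684 ≈ 0.9152

0.453 ≤ PN ≤ 0.915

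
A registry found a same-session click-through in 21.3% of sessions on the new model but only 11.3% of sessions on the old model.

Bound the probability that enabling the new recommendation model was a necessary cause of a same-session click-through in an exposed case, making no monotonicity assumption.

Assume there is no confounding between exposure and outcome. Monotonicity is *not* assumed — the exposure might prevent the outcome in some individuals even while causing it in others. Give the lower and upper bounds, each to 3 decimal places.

0.469 ≤ PN ≤ 1.000

p₁ = 0.213, p₀ = 0.113.
Under exogeneity alone the bounds on PN are max{0,(p₁−p₀)/p₁} ≤ PN ≤ min{1,(1−p₀)/p₁}.
  lower = (p₁ − p₀)/p₁ = 0.1 / 0.213 ≈ 0.4695
  upper = min{1, (1 − p₀)/p₁} = 0.887 / 0.213 ≈ 4.1643 → capped at 1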